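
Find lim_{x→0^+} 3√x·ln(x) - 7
The product is a 0·∞ indeterminate form at x → 0⁺.
Rewrite the product as 3·ln(x) / x^(-1/2) and apply L'Hôpital, or use the standard hierarchy x^(-1/2) ≫ |ln x| as x → 0⁺.
The indeterminate product → 0, so the limit = -7.

Final answer: -7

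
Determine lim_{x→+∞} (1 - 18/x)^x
As x → +∞: this is the defining limit (1 - 18/x)^x → e^(-18).
Limit = e^(-18).

Final answer: e^(-18)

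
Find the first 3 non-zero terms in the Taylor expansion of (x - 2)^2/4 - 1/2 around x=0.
x^2/4 - x + 1/2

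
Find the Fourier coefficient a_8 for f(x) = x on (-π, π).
a_8 = (1/π) ∫_{-π}^{π} f(x)·cos(8x) dx.
Evaluate the integral (use parity and integration by parts as needed): a_8 = 0.

Final answer: 0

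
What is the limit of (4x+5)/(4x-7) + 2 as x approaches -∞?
Evaluate the dominant behaviour as x → -∞; each term tends to a finite value or vanishes.
Limit = 3.

Final answer: 3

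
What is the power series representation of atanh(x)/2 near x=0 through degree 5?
x^5/10 + x^3/6 + x/2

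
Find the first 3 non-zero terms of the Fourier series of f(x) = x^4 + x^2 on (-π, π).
(44 - 8·π^2)·cos(x) + (-2 + 2·π^2)·cos(2·x) + π^2/3 + π^4/5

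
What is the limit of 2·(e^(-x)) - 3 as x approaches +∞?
Evaluate the dominant behaviour as x → +∞; each term tends to a finite value or vanishes.
Limit = -3.

Final answer: -3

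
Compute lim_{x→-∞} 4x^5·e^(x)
This is a 0·∞ indeterminate form at x → -∞.
Rewrite the product as 4x^5 / e^(-x) (an ∞/∞ form) and apply L'Hôpital, or use the standard hierarchy e^(|x|) ≫ |x^5| as x → -∞.
The indeterminate product → 0, so the limit = 0.

Final answer: 0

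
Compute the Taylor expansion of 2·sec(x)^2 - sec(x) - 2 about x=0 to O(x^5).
9·x^4/8 + 3·x^2/2 - 1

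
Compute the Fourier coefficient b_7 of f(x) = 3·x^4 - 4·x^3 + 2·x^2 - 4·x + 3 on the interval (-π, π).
b_7 = (1/π) ∫_{-π}^{π} f(x)·sin(7x) dx.
Evaluate the integral (use parity and integration by parts as needed): b_7 = -8·π^2/7 - 344/343.

Final answer: -8·π^2/7 - 344/343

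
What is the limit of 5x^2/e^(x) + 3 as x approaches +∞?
The quotient is an ∞/∞ indeterminate form as x → +∞.
The exponential denominator e^(x) dominates the polynomial numerator (e^x ≫ x^2 as x → ∞), so the quotient → 0.
Adding the constant: 0 + 3 = 3. Limit = 3.

Final answer: 3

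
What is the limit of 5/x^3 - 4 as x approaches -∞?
Evaluate the dominant behaviour as x → -∞; each term tends to a finite value or vanishes.
Limit = -4.

Final answer: -4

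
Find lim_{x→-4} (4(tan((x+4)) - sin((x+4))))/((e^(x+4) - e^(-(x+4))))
Both numerator and denominator → 0 as x → -4; this is a 0/0 indeterminate form.
Expand each to leading order near x = -4: numerator ~ 2·(x + 4)^3, denominator ~ 2·(x + 4).
The limit of the ratio is 0.

Final answer: 0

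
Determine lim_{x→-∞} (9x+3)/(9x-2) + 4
Evaluate the dominant behaviour as x → -∞; each term tends to a finite value or vanishes.
Limit = 5.

Final answer: 5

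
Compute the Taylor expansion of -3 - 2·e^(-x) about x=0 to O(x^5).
-x^4/12 + x^3/3 - x^2 + 2·x - 5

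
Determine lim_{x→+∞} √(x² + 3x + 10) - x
This is an ∞ − ∞ indeterminate form.
Multiply and divide by the conjugate √(x²+3x + 10) + x; the x² terms cancel, leaving (3x + 10)/(√(x²+3x + 10)+x) → 3/2.
Limit = 3/2.

Final answer: 3/2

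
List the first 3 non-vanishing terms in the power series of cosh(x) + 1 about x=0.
x^4/24 + x^2/2 + 2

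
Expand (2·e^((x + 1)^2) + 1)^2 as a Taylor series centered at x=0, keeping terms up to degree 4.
x^4·(1 + 2·e)^2·(38·e/(3·(1 + 2·e)) + 268·e^(2)/(3·(1 + 2·e)^2)) + x^3·(1 + 2·e)^2·(40·e/(3·(1 + 2·e)) + 48·e^(2)/(1 + 2·e)^2) + x^2·(1 + 2·e)^2·(16·e^(2)/(1 + 2·e)^2 + 12·e/(1 + 2·e)) + 8·e·x·(1 + 2·e) + (1 + 2·e)^2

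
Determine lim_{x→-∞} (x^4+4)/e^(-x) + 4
The quotient is an ∞/∞ indeterminate form as x → -∞.
Compare growth rates of the dominant terms (exponentials ≫ polynomials ≫ logarithms), or apply L'Hôpital's rule; the quotient → 0.
Adding the constant: 0 + 4 = 4. Limit = 4.

Final answer: 4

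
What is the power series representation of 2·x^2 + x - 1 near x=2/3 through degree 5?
5/9 + 11·(x - 2/3)/3 + 2·(x - 2/3)^2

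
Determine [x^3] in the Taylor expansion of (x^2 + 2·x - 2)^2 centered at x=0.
Expand to order 3: (x^2 + 2·x - 2)^2 = 4·x^3 - 8·x + 4 + O(x^4).
The coefficient of x^3 is 4.

Final answer: 4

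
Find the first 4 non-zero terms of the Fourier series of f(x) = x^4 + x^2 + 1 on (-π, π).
(44 - 8·π^2)·cos(x) + (-2 + 2·π^2)·cos(2·x) + (4/27 - 8·π^2/9)·cos(3·x) + 1 + π^2/3 + π^4/5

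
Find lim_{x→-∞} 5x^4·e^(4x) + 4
The product is a 0·∞ indeterminate form at x → -∞.
Rewrite the product as 5x^4 / e^(-4x) (an ∞/∞ form) and apply L'Hôpital, or use the standard hierarchy e^(4|x|) ≫ |x^4| as x → -∞.
The indeterminate product → 0, so the limit = 4.

Final answer: 4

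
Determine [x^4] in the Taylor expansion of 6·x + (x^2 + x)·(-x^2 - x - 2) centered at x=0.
Expand to order 4: 6·x + (x^2 + x)·(-x^2 - x - 2) = -x^4 - 2·x^3 - 3·x^2 + 4·x + O(x^5).
The coefficient of x^4 is -1.

Final answer: -1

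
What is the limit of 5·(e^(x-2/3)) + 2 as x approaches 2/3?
Direct substitution at x = 2/3 gives 7.

Final answer: 7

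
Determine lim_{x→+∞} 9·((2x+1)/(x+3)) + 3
Evaluate the dominant behaviour as x → +∞; each term tends to a finite value or vanishes.
Limit = 21.

Final answer: 21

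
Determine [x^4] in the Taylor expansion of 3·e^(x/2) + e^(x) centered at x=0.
Expand to order 4: 3·e^(x/2) + e^(x) = 19·x^4/384 + 11·x^3/48 + 7·x^2/8 + 5·x/2 + 4 + O(x^5).
The coefficient of x^4 is 19/384.

Final answer: 19/384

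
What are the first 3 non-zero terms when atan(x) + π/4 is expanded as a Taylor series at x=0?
-x^3/3 + x + π/4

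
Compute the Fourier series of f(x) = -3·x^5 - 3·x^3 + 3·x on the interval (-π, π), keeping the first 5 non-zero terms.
(-678 - 6·π^4 + 114·π^2)·sin(x) + (-12·π^2 + 15 + 3·π^4)·sin(2·x) + (-2·π^4 + 10/27 + 22·π^2/9)·sin(3·x) + (-3·π^2/8 - 87/64 + 3·π^4/2)·sin(4·x) + (-6·π^4/5 - 6·π^2/25 + 786/625)·sin(5·x)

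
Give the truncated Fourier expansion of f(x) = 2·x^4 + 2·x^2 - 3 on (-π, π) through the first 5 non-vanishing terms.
(88 - 16·π^2)·cos(x) + (-4 + 4·π^2)·cos(2·x) + (8/27 - 16·π^2/9)·cos(3·x) + (1/8 + π^2)·cos(4·x) - 3 + 2·π^2/3 + 2·π^4/5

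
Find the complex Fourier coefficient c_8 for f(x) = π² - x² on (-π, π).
Compute the real Fourier coefficients first: a_8 = -1/16, b_8 = 0.
Then c_8 = (a_8 − i·b_8)/2 = -1/32.

Final answer: -1/32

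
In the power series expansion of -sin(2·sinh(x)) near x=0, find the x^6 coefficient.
Expand to order 6: -sin(2·sinh(x)) = 23·x^5/60 + x^3 - 2·x + O(x^7).
The coefficient of x^6 is 0.

Final answer: 0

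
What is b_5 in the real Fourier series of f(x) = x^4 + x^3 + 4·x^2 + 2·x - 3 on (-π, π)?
b_5 = (1/π) ∫_{-π}^{π} f(x)·sin(5x) dx.
Evaluate the integral (use parity and integration by parts as needed): b_5 = 88/125 + 2·π^2/5.

Final answer: 88/125 + 2·π^2/5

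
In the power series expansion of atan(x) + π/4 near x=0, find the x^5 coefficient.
Expand to order 5: atan(x) + π/4 = x^5/5 - x^3/3 + x + π/4 + O(x^6).
The coefficient of x^5 is 1/5.

Final answer: 1/5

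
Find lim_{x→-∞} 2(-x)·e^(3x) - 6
The product is a 0·∞ indeterminate form at x → -∞.
Rewrite the product as 2(-x) / e^(-3x) (an ∞/∞ form) and apply L'Hôpital, or use the standard hierarchy e^(3|x|) ≫ |(-x)| as x → -∞.
The indeterminate product → 0, so the limit = -6.

Final answer: -6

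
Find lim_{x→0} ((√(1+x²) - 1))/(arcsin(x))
Both numerator and denominator → 0 as x → 0; this is a 0/0 indeterminate form.
Expand each to leading order near x = 0: numerator ~ x^2/2, denominator ~ x.
The limit of the ratio is 0.

Final answer: 0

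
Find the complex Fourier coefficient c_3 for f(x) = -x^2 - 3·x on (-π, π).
Compute the real Fourier coefficients first: a_3 = 4/9, b_3 = -2.
Then c_3 = (a_3 − i·b_3)/2 = 2/9 + i.

Final answer: 2/9 + i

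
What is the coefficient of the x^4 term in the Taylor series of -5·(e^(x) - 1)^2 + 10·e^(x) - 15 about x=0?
Expand to order 4: -5·(e^(x) - 1)^2 + 10·e^(x) - 15 = -5·x^4/2 - 10·x^3/3 + 10·x - 5 + O(x^5).
The coefficient of x^4 is -5/2.

Final answer: -5/2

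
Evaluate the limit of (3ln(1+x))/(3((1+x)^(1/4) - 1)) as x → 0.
Both numerator and denominator → 0 as x → 0; this is a 0/0 indeterminate form.
Expand each to leading order near x = 0: numerator ~ 3·x, denominator ~ 3·x/4.
The limit of the ratio is 4.

Final answer: 4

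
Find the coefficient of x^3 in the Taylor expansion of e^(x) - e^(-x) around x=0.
Expand to order 3: e^(x) - e^(-x) = x^3/3 + 2·x + O(x^4).
The coefficient of x^3 is 1/3.

Final answer: 1/3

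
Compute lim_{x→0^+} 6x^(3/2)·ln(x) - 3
The product is a 0·∞ indeterminate form at x → 0⁺.
Rewrite the product as 6·ln(x) / x^(-3/2) and apply L'Hôpital, or use the standard hierarchy x^(-3/2) ≫ |ln x| as x → 0⁺.
The indeterminate product → 0, so the limit = -3.

Final answer: -3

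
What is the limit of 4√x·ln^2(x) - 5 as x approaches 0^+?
The product is a 0·∞ indeterminate form at x → 0⁺.
Rewrite the product as 4·ln^2(x) / x^(-1/2) and apply L'Hôpital, or use the standard hierarchy x^(-1/2) ≫ |ln x|^2 as x → 0⁺.
The indeterminate product → 0, so the limit = -5.

Final answer: -5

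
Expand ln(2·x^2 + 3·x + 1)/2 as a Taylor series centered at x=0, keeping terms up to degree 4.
-17·x^4/8 + 3·x^3/2 - 5·x^2/4 + 3·x/2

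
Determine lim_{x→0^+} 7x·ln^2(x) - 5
The product is a 0·∞ indeterminate form at x → 0⁺.
Rewrite the product as 7·ln^2(x) / x^(-1) and apply L'Hôpital, or use the standard hierarchy x^(-1) ≫ |ln x|^2 as x → 0⁺.
The indeterminate product → 0, so the limit = -5.

Final answer: -5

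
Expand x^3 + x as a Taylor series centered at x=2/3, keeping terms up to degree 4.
26/27 + 7·(x - 2/3)/3 + 2·(x - 2/3)^2 + (x - 2/3)^3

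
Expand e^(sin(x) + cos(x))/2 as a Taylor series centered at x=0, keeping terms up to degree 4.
-5·e·x^4/48 - e·x^3/4 + e·x/2 + e/2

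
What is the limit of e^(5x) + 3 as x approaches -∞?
Evaluate the dominant behaviour as x → -∞; each term tends to a finite value or vanishes.
Limit = 3.

Final answer: 3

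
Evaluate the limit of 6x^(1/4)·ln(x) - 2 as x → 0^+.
The product is a 0·∞ indeterminate form at x → 0⁺.
Rewrite the product as 6·ln(x) / x^(-1/4) and apply L'Hôpital, or use the standard hierarchy x^(-1/4) ≫ |ln x| as x → 0⁺.
The indeterminate product → 0, so the limit = -2.

Final answer: -2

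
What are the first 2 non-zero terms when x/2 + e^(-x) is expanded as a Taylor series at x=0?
1 - x/2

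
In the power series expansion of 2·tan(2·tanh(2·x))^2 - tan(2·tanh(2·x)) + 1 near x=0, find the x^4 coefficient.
Expand to order 4: 2·tan(2·tanh(2·x))^2 - tan(2·tanh(2·x)) + 1 = 256·x^4 - 16·x^3 + 32·x^2 - 4·x + 1 + O(x^5).
The coefficient of x^4 is 256.

Final answer: 256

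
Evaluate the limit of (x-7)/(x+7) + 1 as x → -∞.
Evaluate the dominant behaviour as x → -∞; each term tends to a finite value or vanishes.
Limit = 2.

Final answer: 2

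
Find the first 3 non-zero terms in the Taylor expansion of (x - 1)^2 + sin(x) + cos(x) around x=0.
x^2/2 - x + 2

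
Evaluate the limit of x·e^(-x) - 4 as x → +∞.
Evaluate the dominant behaviour as x → +∞; each term tends to a finite value or vanishes.
Limit = -4.

Final answer: -4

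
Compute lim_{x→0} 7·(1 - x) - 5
Direct substitution at x = 0 gives 2.

Final answer: 2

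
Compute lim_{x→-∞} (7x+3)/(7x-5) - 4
Evaluate the dominant behaviour as x → -∞; each term tends to a finite value or vanishes.
Limit = -3.

Final answer: -3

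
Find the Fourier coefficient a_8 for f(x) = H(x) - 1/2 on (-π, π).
a_8 = (1/π) ∫_{-π}^{π} f(x)·cos(8x) dx.
Evaluate the integral (use parity and integration by parts as needed): a_8 = 0.

Final answer: 0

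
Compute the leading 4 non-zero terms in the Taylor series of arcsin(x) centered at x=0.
5·x^7/112 + 3·x^5/40 + x^3/6 + x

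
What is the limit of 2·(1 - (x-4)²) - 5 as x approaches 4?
Direct substitution at x = 4 gives -3.

Final answer: -3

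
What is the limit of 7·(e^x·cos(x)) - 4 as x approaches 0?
Direct substitution at x = 0 gives 3.

Final answer: 3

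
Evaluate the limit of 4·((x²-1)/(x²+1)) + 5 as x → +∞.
Evaluate the dominant behaviour as x → +∞; each term tends to a finite value or vanishes.
Limit = 9.

Final answer: 9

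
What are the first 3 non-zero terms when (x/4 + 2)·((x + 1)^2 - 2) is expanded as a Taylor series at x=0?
5·x^2/2 + 15·x/4 - 2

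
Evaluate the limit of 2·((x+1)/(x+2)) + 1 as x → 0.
Direct substitution at x = 0 gives 2.

Final answer: 2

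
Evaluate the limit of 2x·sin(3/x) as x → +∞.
As x → +∞: let u = 3/x → 0⁺; then 2·x·sin(3/x) = 2·3·sin(u)/u → 2·3·1 = 6.
Limit = 6.

Final answer: 6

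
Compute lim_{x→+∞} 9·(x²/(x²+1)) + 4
Evaluate the dominant behaviour as x → +∞; each term tends to a finite value or vanishes.
Limit = 13.

Final answer: 13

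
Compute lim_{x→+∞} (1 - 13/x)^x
As x → +∞: this is the defining limit (1 - 13/x)^x → e^(-13).
Limit = e^(-13).

Final answer: e^(-13)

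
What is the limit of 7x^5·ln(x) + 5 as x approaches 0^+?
The product is a 0·∞ indeterminate form at x → 0⁺.
Rewrite the product as 7·ln(x) / x^(-5) and apply L'Hôpital, or use the standard hierarchy x^(-5) ≫ |ln x| as x → 0⁺.
The indeterminate product → 0, so the limit = 5.

Final answer: 5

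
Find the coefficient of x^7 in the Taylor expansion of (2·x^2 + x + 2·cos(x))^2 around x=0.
Expand to order 7: (2·x^2 + x + 2·cos(x))^2 = -x^7/180 + 7·x^6/45 + x^5/6 + 4·x^4/3 + 2·x^3 + 5·x^2 + 4·x + 4 + O(x^8).
The coefficient of x^7 is -1/180.

Final answer: -1/180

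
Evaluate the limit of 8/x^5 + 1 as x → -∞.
Evaluate the dominant behaviour as x → -∞; each term tends to a finite value or vanishes.
Limit = 1.

Final answer: 1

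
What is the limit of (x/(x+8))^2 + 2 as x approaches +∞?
As x → +∞: x/(x+8) = 1/(1 + 8/x) → 1, and the 2nd power of a limit-1 base also → 1; with the additive constant, 1 + 2 = 3.
Limit = 3.

Final answer: 3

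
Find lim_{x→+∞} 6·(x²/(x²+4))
Evaluate the dominant behaviour as x → +∞; each term tends to a finite value or vanishes.
Limit = 6.

Final answer: 6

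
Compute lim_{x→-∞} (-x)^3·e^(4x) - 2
The product is a 0·∞ indeterminate form at x → -∞.
Rewrite the product as (-x)^3 / e^(-4x) (an ∞/∞ form) and apply L'Hôpital, or use the standard hierarchy e^(4|x|) ≫ |(-x)^3| as x → -∞.
The indeterminate product → 0, so the limit = -2.

Final answer: -2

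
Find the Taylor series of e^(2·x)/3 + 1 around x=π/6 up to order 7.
e^(π/3)/3 + 1 + 2·e^(π/3)·(x - π/6)/3 + 2·e^(π/3)·(x - π/6)^2/3 + 4·e^(π/3)·(x - π/6)^3/9 + 2·e^(π/3)·(x - π/6)^4/9 + 4·e^(π/3)·(x - π/6)^5/45 + 4·e^(π/3)·(x - π/6)^6/135 + 8·e^(π/3)·(x - π/6)^7/945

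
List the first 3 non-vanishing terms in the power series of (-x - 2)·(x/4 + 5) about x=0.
-x^2/4 - 11·x/2 - 10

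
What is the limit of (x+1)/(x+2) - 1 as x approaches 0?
Direct substitution at x = 0 gives -1/2.

Final answer: -1/2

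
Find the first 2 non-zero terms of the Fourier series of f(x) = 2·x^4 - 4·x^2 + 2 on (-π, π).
(112 - 16·π^2)·cos(x) - 4·π^2/3 + 2 + 2·π^4/5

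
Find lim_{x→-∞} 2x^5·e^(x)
This is a 0·∞ indeterminate form at x → -∞.
Rewrite the product as 2x^5 / e^(-x) (an ∞/∞ form) and apply L'Hôpital, or use the standard hierarchy e^(|x|) ≫ |x^5| as x → -∞.
The indeterminate product → 0, so the limit = 0.

Final answer: 0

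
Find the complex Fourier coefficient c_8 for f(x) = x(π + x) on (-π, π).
Compute the real Fourier coefficients first: a_8 = 1/16, b_8 = -π/4.
Then c_8 = (a_8 − i·b_8)/2 = 1/32 + i·π/8.

Final answer: 1/32 + i·π/8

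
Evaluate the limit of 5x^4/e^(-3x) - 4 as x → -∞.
The quotient is an ∞/∞ indeterminate form as x → -∞.
Compare growth rates of the dominant terms (exponentials ≫ polynomials ≫ logarithms), or apply L'Hôpital's rule; the quotient → 0.
Adding the constant: 0 - 4 = -4. Limit = -4.

Final answer: -4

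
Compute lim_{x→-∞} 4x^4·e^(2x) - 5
The product is a 0·∞ indeterminate form at x → -∞.
Rewrite the product as 4x^4 / e^(-2x) (an ∞/∞ form) and apply L'Hôpital, or use the standard hierarchy e^(2|x|) ≫ |x^4| as x → -∞.
The indeterminate product → 0, so the limit = -5.

Final answer: -5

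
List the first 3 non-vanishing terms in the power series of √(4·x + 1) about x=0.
-2·x^2 + 2·x + 1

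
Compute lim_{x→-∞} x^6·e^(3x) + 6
The product is a 0·∞ indeterminate form at x → -∞.
Rewrite the product as x^6 / e^(-3x) (an ∞/∞ form) and apply L'Hôpital, or use the standard hierarchy e^(3|x|) ≫ |x^6| as x → -∞.
The indeterminate product → 0, so the limit = 6.

Final answer: 6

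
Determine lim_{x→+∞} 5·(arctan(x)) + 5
Evaluate the dominant behaviour as x → +∞; each term tends to a finite value or vanishes.
Limit = 5 + 5·π/2.

Final answer: 5 + 5·π/2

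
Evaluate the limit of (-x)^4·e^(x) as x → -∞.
This is a 0·∞ indeterminate form at x → -∞.
Rewrite the product as (-x)^4 / e^(-x) (an ∞/∞ form) and apply L'Hôpital, or use the standard hierarchy e^(|x|) ≫ |(-x)^4| as x → -∞.
The indeterminate product → 0, so the limit = 0.

Final answer: 0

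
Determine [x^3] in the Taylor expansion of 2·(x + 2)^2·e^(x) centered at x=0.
Expand to order 3: 2·(x + 2)^2·e^(x) = 22·x^3/3 + 14·x^2 + 16·x + 8 + O(x^4).
The coefficient of x^3 is 22/3.

Final answer: 22/3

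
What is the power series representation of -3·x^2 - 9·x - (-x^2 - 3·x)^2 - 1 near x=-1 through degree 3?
1 + (x + 1) - 2·(x + 1)^3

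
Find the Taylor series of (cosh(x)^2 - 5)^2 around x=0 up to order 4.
-5·x^4/3 - 8·x^2 + 16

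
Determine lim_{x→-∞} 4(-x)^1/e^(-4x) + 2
The quotient is an ∞/∞ indeterminate form as x → -∞.
Compare growth rates of the dominant terms (exponentials ≫ polynomials ≫ logarithms), or apply L'Hôpital's rule; the quotient → 0.
Adding the constant: 0 + 2 = 2. Limit = 2.

Final answer: 2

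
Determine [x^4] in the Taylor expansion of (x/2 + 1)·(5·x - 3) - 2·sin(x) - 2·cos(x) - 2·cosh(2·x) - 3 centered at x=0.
Expand to order 4: (x/2 + 1)·(5·x - 3) - 2·sin(x) - 2·cos(x) - 2·cosh(2·x) - 3 = -17·x^4/12 + x^3/3 - x^2/2 + 3·x/2 - 10 + O(x^5).
The coefficient of x^4 is -17/12.

Final answer: -17/12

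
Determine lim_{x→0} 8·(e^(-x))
Direct substitution at x = 0 gives 8.

Final answer: 8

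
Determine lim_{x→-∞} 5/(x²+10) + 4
Evaluate the dominant behaviour as x → -∞; each term tends to a finite value or vanishes.
Limit = 4.

Final answer: 4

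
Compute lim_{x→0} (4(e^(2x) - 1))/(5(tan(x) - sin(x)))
Both numerator and denominator → 0 as x → 0; this is a 0/0 indeterminate form.
Expand each to leading order near x = 0: numerator ~ 8·x, denominator ~ 5·x^3/2.
The limit of the ratio is ∞.

Final answer: ∞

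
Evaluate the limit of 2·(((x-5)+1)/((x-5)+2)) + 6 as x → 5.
Direct substitution at x = 5 gives 7.

Final answer: 7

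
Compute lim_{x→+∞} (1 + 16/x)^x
As x → +∞: this is the defining limit (1 + 16/x)^x → e^16.
Limit = e^(16).

Final answer: e^(16)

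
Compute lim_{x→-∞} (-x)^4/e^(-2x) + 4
The quotient is an ∞/∞ indeterminate form as x → -∞.
Compare growth rates of the dominant terms (exponentials ≫ polynomials ≫ logarithms), or apply L'Hôpital's rule; the quotient → 0.
Adding the constant: 0 + 4 = 4. Limit = 4.

Final answer: 4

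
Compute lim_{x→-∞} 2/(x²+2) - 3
Evaluate the dominant behaviour as x → -∞; each term tends to a finite value or vanishes.
Limit = -3.

Final answer: -3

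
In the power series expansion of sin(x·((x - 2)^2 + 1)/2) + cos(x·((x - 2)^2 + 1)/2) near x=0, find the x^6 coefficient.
Expand to order 6: sin(x·((x - 2)^2 + 1)/2) + cos(x·((x - 2)^2 + 1)/2) = 70651·x^6/9216 - 2549·x^5/256 + 1777·x^4/384 + 139·x^3/48 - 41·x^2/8 + 5·x/2 + 1 + O(x^7).
The coefficient of x^6 is 70651/9216.

Final answer: 70651/9216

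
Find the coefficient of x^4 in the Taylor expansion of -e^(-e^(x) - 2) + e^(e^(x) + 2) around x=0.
Expand to order 4: -e^(-e^(x) - 2) + e^(e^(x) + 2) = x^4·(-e^(-3)/24 + 5·e^(3)/8) + x^3·(-e^(-3)/6 + 5·e^(3)/6) + x^2·e^(3) + x·(e^(-3) + e^(3)) - e^(-3) + e^(3) + O(x^5).
The coefficient of x^4 is -e^(-3)/24 + 5·e^(3)/8.

Final answer: -e^(-3)/24 + 5·e^(3)/8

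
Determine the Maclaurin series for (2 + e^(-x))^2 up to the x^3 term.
-2·x^3 + 4·x^2 - 6·x + 9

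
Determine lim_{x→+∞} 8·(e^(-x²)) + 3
Evaluate the dominant behaviour as x → +∞; each term tends to a finite value or vanishes.
Limit = 3.

Final answer: 3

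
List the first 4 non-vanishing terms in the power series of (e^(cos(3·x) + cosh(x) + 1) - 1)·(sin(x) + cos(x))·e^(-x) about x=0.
x^4·(1/6 + 61·e^(3)/4) + x^3·(-2/3 + 2·e^(3)/3) + x^2·(1 - 5·e^(3)) - 1 + e^(3)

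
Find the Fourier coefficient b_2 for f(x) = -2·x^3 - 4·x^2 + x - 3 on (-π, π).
b_2 = (1/π) ∫_{-π}^{π} f(x)·sin(2x) dx.
Evaluate the integral (use parity and integration by parts as needed): b_2 = -4 + 2·π^2.

Final answer: -4 + 2·π^2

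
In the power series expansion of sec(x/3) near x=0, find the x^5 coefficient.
Expand to order 5: sec(x/3) = 5·x^4/1944 + x^2/18 + 1 + O(x^6).
The coefficient of x^5 is 0.

Final answer: 0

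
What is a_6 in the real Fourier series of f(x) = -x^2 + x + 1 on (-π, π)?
a_6 = (1/π) ∫_{-π}^{π} f(x)·cos(6x) dx.
Evaluate the integral (use parity and integration by parts as needed): a_6 = -1/9.

Final answer: -1/9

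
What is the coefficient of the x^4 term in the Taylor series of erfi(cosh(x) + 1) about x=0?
Expand to order 4: erfi(cosh(x) + 1) = 13·x^4·e^(4)/(12·√(π)) + x^2·e^(4)/√(π) + erfi(2) + O(x^5).
The coefficient of x^4 is 13·e^(4)/(12·√(π)).

Final answer: 13·e^(4)/(12·√(π))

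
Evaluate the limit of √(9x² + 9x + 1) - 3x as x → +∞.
As x → +∞: multiply by the conjugate to get (9x+1)/(√(9x²+9x+1)+3x); the denominator ~ 6x, so the limit is 9/6 = 3/2.
Limit = 3/2.

Final answer: 3/2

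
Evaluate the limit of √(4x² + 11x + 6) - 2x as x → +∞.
As x → +∞: multiply by the conjugate to get (11x+6)/(√(4x²+11x+6)+2x); the denominator ~ 4x, so the limit is 11/4.
Limit = 11/4.

Final answer: 11/4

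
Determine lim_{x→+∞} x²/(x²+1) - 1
Evaluate the dominant behaviour as x → +∞; each term tends to a finite value or vanishes.
Limit = 0.

Final answer: 0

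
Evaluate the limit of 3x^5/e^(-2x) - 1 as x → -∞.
The quotient is an ∞/∞ indeterminate form as x → -∞.
Compare growth rates of the dominant terms (exponentials ≫ polynomials ≫ logarithms), or apply L'Hôpital's rule; the quotient → 0.
Adding the constant: 0 - 1 = -1. Limit = -1.

Final answer: -1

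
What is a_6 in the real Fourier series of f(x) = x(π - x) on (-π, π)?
a_6 = (1/π) ∫_{-π}^{π} f(x)·cos(6x) dx.
Evaluate the integral (use parity and integration by parts as needed): a_6 = -1/9.

Final answer: -1/9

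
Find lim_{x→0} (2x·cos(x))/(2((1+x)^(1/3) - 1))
Both numerator and denominator → 0 as x → 0; this is a 0/0 indeterminate form.
Expand each to leading order near x = 0: numerator ~ 2·x, denominator ~ 2·x/3.
The limit of the ratio is 3.

Final answer: 3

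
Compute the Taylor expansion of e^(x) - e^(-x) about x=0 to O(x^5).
x^3/3 + 2·x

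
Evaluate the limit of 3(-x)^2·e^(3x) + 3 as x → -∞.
The product is a 0·∞ indeterminate form at x → -∞.
Rewrite the product as 3(-x)^2 / e^(-3x) (an ∞/∞ form) and apply L'Hôpital, or use the standard hierarchy e^(3|x|) ≫ |(-x)^2| as x → -∞.
The indeterminate product → 0, so the limit = 3.

Final answer: 3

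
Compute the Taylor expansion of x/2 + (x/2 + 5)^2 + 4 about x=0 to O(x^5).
x^2/4 + 11·x/2 + 29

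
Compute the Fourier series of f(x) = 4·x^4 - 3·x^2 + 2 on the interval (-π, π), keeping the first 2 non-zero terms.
(204 - 32·π^2)·cos(x) - π^2 + 2 + 4·π^4/5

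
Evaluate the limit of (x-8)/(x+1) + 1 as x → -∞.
Evaluate the dominant behaviour as x → -∞; each term tends to a finite value or vanishes.
Limit = 2.

Final answer: 2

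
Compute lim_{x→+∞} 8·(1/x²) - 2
Evaluate the dominant behaviour as x → +∞; each term tends to a finite value or vanishes.
Limit = -2.

Final answer: -2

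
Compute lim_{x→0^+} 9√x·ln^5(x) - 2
The product is a 0·∞ indeterminate form at x → 0⁺.
Rewrite the product as 9·ln^5(x) / x^(-1/2) and apply L'Hôpital, or use the standard hierarchy x^(-1/2) ≫ |ln x|^5 as x → 0⁺.
The indeterminate product → 0, so the limit = -2.

Final answer: -2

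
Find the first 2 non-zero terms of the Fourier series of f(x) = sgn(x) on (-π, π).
4·sin(x)/π + 4·sin(3·x)/(3·π)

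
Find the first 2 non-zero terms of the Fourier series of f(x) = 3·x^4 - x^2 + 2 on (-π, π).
(148 - 24·π^2)·cos(x) - π^2/3 + 2 + 3·π^4/5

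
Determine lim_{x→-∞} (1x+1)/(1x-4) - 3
Evaluate the dominant behaviour as x → -∞; each term tends to a finite value or vanishes.
Limit = -2.

Final answer: -2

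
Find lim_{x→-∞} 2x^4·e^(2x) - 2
The product is a 0·∞ indeterminate form at x → -∞.
Rewrite the product as 2x^4 / e^(-2x) (an ∞/∞ form) and apply L'Hôpital, or use the standard hierarchy e^(2|x|) ≫ |x^4| as x → -∞.
The indeterminate product → 0, so the limit = -2.

Final answer: -2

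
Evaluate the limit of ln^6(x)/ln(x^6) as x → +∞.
This is an ∞/∞ indeterminate form as x → +∞.
Write ln(x^6) = 6·ln(x), reducing the quotient to ln^5(x)/6 → ∞.
Limit = ∞.

Final answer: ∞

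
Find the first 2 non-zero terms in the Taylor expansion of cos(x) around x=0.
1 - x^2/2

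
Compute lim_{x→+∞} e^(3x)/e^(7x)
This is an ∞/∞ indeterminate form as x → +∞.
Rewrite e^(3x)/e^(7x) = e^((3−7)x) = e^(-4x); the exponent coefficient is -4 < 0 so e^(-4x) → 0.
Limit = 0.

Final answer: 0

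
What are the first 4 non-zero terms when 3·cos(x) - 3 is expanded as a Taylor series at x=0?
x^8/13440 - x^6/240 + x^4/8 - 3·x^2/2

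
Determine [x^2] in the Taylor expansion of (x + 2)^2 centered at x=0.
Expand to order 2: (x + 2)^2 = x^2 + 4·x + 4 + O(x^3).
The coefficient of x^2 is 1.

Final answer: 1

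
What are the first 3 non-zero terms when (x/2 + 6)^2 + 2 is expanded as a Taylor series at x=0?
x^2/4 + 6·x + 38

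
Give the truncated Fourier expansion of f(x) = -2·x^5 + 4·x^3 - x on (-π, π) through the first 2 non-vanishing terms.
(-530 - 4·π^4 + 88·π^2)·sin(x) + (-14·π^2 + 22 + 2·π^4)·sin(2·x)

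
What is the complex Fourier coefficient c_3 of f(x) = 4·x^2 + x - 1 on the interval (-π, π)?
Compute the real Fourier coefficients first: a_3 = -16/9, b_3 = 2/3.
Then c_3 = (a_3 − i·b_3)/2 = -8/9 - i/3.

Final answer: -8/9 - i/3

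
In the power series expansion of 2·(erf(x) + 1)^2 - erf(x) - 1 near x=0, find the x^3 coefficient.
Expand to order 3: 2·(erf(x) + 1)^2 - erf(x) - 1 = -2·x^3/√(π) + 8·x^2/π + 6·x/√(π) + 1 + O(x^4).
The coefficient of x^3 is -2/√(π).

Final answer: -2/√(π)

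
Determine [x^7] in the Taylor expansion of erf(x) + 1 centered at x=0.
Expand to order 7: erf(x) + 1 = -x^7/(21·√(π)) + x^5/(5·√(π)) - 2·x^3/(3·√(π)) + 2·x/√(π) + 1 + O(x^8).
The coefficient of x^7 is -1/(21·√(π)).

Final answer: -1/(21·√(π))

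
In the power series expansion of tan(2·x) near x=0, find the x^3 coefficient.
Expand to order 3: tan(2·x) = 8·x^3/3 + 2·x + O(x^4).
The coefficient of x^3 is 8/3.

Final answer: 8/3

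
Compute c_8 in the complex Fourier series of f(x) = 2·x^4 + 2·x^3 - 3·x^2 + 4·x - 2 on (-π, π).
Compute the real Fourier coefficients first: a_8 = -27/128 + π^2/4, b_8 = -π^2/2 - 61/64.
Then c_8 = (a_8 − i·b_8)/2 = -27/256 + π^2/8 + 61·i/128 + i·π^2/4.

Final answer: -27/256 + π^2/8 + 61·i/128 + i·π^2/4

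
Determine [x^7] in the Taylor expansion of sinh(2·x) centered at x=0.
Expand to order 7: sinh(2·x) = 8·x^7/315 + 4·x^5/15 + 4·x^3/3 + 2·x + O(x^8).
The coefficient of x^7 is 8/315.

Final answer: 8/315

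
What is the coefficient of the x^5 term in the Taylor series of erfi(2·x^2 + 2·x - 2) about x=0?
Expand to order 5: erfi(2·x^2 + 2·x - 2) = -80·x^5·e^(4)/√(π) + 32·x^4·e^(4)/(3·√(π)) + 16·x^3·e^(4)/√(π) - 12·x^2·e^(4)/√(π) + 4·x·e^(4)/√(π) - erfi(2) + O(x^6).
The coefficient of x^5 is -80·e^(4)/√(π).

Final answer: -80·e^(4)/√(π)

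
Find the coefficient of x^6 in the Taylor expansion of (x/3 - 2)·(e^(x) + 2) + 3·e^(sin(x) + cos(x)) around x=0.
Expand to order 6: (x/3 - 2)·(e^(x) + 2) + 3·e^(sin(x) + cos(x)) = 71·e·x^6/240 + x^5·(-1/360 + 3·e/10) + x^4·(-5·e/8 - 1/36) + x^3·(-3·e/2 - 1/6) - 2·x^2/3 + x·(-1 + 3·e) - 6 + 3·e + O(x^7).
The coefficient of x^6 is 71·e/240.

Final answer: 71·e/240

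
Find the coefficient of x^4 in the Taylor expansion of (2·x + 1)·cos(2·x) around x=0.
Expand to order 4: (2·x + 1)·cos(2·x) = 2·x^4/3 - 4·x^3 - 2·x^2 + 2·x + 1 + O(x^5).
The coefficient of x^4 is 2/3.

Final answer: 2/3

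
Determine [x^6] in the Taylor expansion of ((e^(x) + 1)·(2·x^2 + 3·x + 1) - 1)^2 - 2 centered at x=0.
Expand to order 6: ((e^(x) + 1)·(2·x^2 + 3·x + 1) - 1)^2 - 2 = 3899·x^6/90 + 4651·x^5/60 + 332·x^4/3 + 337·x^3/3 + 64·x^2 + 14·x - 1 + O(x^7).
The coefficient of x^6 is 3899/90.

Final answer: 3899/90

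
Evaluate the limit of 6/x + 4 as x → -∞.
Evaluate the dominant behaviour as x → -∞; each term tends to a finite value or vanishes.
Limit = 4.

Final answer: 4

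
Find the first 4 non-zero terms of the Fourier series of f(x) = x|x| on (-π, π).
(-8 + 2·π^2)·sin(x)/π - π·sin(2·x) + (-8 + 18·π^2)·sin(3·x)/(27·π) - π·sin(4·x)/2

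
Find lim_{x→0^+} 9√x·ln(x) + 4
The product is a 0·∞ indeterminate form at x → 0⁺.
Rewrite the product as 9·ln(x) / x^(-1/2) and apply L'Hôpital, or use the standard hierarchy x^(-1/2) ≫ |ln x| as x → 0⁺.
The indeterminate product → 0, so the limit = 4.

Final answer: 4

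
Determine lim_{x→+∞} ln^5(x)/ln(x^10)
This is an ∞/∞ indeterminate form as x → +∞.
Write ln(x^10) = 10·ln(x), reducing the quotient to ln^4(x)/10 → ∞.
Limit = ∞.

Final answer: ∞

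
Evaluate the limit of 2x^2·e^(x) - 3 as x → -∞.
The product is a 0·∞ indeterminate form at x → -∞.
Rewrite the product as 2x^2 / e^(-x) (an ∞/∞ form) and apply L'Hôpital, or use the standard hierarchy e^(|x|) ≫ |x^2| as x → -∞.
The indeterminate product → 0, so the limit = -3.

Final answer: -3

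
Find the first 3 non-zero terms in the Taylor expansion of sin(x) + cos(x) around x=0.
-x^2/2 + x + 1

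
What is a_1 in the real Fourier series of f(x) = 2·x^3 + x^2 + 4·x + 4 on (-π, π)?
a_1 = (1/π) ∫_{-π}^{π} f(x)·cos(1x) dx.
Evaluate the integral (use parity and integration by parts as needed): a_1 = -4.

Final answer: -4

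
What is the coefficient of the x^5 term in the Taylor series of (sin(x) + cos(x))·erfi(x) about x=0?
Expand to order 5: (sin(x) + cos(x))·erfi(x) = -x^5/(20·√(π)) + x^4/(3·√(π)) - x^3/(3·√(π)) + 2·x^2/√(π) + 2·x/√(π) + O(x^6).
The coefficient of x^5 is -1/(20·√(π)).

Final answer: -1/(20·√(π))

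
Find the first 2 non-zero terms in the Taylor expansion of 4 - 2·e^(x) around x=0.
2 - 2·x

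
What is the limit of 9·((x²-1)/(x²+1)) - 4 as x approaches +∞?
Evaluate the dominant behaviour as x → +∞; each term tends to a finite value or vanishes.
Limit = 5.

Final answer: 5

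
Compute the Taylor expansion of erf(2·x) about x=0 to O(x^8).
-128·x^7/(21·√(π)) + 32·x^5/(5·√(π)) - 16·x^3/(3·√(π)) + 4·x/√(π)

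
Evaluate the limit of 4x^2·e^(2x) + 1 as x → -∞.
The product is a 0·∞ indeterminate form at x → -∞.
Rewrite the product as 4x^2 / e^(-2x) (an ∞/∞ form) and apply L'Hôpital, or use the standard hierarchy e^(2|x|) ≫ |x^2| as x → -∞.
The indeterminate product → 0, so the limit = 1.

Final answer: 1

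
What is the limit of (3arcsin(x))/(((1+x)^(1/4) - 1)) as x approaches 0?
Both numerator and denominator → 0 as x → 0; this is a 0/0 indeterminate form.
Expand each to leading order near x = 0: numerator ~ 3·x, denominator ~ x/4.
The limit of the ratio is 12.

Final answer: 12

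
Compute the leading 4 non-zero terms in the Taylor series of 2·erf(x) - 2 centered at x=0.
2·x^5/(5·√(π)) - 4·x^3/(3·√(π)) + 4·x/√(π) - 2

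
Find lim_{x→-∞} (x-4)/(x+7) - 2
Evaluate the dominant behaviour as x → -∞; each term tends to a finite value or vanishes.
Limit = -1.

Final answer: -1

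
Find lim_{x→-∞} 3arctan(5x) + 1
Evaluate the dominant behaviour as x → -∞; each term tends to a finite value or vanishes.
Limit = 1 - 3·π/2.

Final answer: 1 - 3·π/2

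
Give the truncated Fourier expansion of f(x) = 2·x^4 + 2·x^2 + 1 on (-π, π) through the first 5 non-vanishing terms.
(88 - 16·π^2)·cos(x) + (-4 + 4·π^2)·cos(2·x) + (8/27 - 16·π^2/9)·cos(3·x) + (1/8 + π^2)·cos(4·x) + 1 + 2·π^2/3 + 2·π^4/5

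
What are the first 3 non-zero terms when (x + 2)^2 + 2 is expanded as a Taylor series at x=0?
x^2 + 4·x + 6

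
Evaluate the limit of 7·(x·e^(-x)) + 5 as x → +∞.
Evaluate the dominant behaviour as x → +∞; each term tends to a finite value or vanishes.
Limit = 5.

Final answer: 5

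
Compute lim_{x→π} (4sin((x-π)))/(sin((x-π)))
Both numerator and denominator → 0 as x → π; this is a 0/0 indeterminate form.
Expand each to leading order near x = π: numerator ~ 4·(x - π), denominator ~ (x - π).
The limit of the ratio is 4.

Final answer: 4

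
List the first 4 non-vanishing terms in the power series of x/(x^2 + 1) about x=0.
-x^7 + x^5 - x^3 + x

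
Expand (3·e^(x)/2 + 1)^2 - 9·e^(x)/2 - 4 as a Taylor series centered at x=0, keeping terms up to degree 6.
19·x^6/96 + 47·x^5/80 + 23·x^4/16 + 11·x^3/4 + 15·x^2/4 + 3·x - 9/4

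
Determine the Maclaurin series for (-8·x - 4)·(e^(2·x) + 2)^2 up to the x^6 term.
-4544·x^6/45 - 2176·x^5/15 - 544·x^4/3 - 192·x^3 - 160·x^2 - 120·x - 36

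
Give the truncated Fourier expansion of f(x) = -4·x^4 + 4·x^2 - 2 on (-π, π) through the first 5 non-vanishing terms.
(-208 + 32·π^2)·cos(x) + (16 - 8·π^2)·cos(2·x) + (-112/27 + 32·π^2/9)·cos(3·x) + (7/4 - 2·π^2)·cos(4·x) - 4·π^4/5 - 2 + 4·π^2/3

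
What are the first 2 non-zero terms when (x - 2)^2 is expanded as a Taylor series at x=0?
4 - 4·x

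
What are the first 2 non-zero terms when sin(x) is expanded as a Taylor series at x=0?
-x^3/6 + x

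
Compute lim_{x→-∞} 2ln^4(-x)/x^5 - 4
The quotient is an ∞/∞ indeterminate form as x → -∞.
Compare growth rates of the dominant terms (exponentials ≫ polynomials ≫ logarithms), or apply L'Hôpital's rule; the quotient → 0.
Adding the constant: 0 - 4 = -4. Limit = -4.

Final answer: -4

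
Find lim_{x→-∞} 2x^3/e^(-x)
This is an ∞/∞ indeterminate form as x → -∞.
Compare growth rates of the dominant terms (exponentials ≫ polynomials ≫ logarithms), or apply L'Hôpital's rule; the quotient → 0.
Limit = 0.

Final answer: 0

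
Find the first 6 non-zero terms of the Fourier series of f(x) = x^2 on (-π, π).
-4·cos(x) + cos(2·x) - 4·cos(3·x)/9 + cos(4·x)/4 - 4·cos(5·x)/25 + π^2/3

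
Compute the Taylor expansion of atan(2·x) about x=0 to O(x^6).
32·x^5/5 - 8·x^3/3 + 2·x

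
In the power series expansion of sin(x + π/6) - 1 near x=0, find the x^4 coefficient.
Expand to order 4: sin(x + π/6) - 1 = x^4/48 - √(3)·x^3/12 - x^2/4 + √(3)·x/2 - 1/2 + O(x^5).
The coefficient of x^4 is 1/48.

Final answer: 1/48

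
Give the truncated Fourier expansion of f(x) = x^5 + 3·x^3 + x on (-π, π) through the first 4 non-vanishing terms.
(-34·π^2 + 2·π^4 + 206)·sin(x) + (-π^4 - 4 + 2·π^2)·sin(2·x) + (26/81 + 14·π^2/27 + 2·π^4/3)·sin(3·x) + (-π^4/2 - 7·π^2/8 - 11/64)·sin(4·x)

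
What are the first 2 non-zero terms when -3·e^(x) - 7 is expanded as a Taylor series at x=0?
-3·x - 10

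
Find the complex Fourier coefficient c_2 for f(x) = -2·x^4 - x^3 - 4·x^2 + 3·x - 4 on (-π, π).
Compute the real Fourier coefficients first: a_2 = 2 - 4·π^2, b_2 = -9/2 + π^2.
Then c_2 = (a_2 − i·b_2)/2 = -2·π^2 + 1 - i·π^2/2 + 9·i/4.

Final answer: -2·π^2 + 1 - i·π^2/2 + 9·i/4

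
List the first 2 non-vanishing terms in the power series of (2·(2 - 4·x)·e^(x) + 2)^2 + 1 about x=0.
37 - 48·x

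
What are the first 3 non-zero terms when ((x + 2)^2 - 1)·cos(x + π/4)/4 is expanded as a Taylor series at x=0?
-9·√(2)·x^2/16 + √(2)·x/8 + 3·√(2)/8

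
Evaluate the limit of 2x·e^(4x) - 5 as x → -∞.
The product is a 0·∞ indeterminate form at x → -∞.
Rewrite the product as 2x / e^(-4x) (an ∞/∞ form) and apply L'Hôpital, or use the standard hierarchy e^(4|x|) ≫ |x| as x → -∞.
The indeterminate product → 0, so the limit = -5.

Final answer: -5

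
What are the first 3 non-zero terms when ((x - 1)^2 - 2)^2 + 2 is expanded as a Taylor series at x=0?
2·x^2 + 4·x + 3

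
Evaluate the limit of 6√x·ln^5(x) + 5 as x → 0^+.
The product is a 0·∞ indeterminate form at x → 0⁺.
Rewrite the product as 6·ln^5(x) / x^(-1/2) and apply L'Hôpital, or use the standard hierarchy x^(-1/2) ≫ |ln x|^5 as x → 0⁺.
The indeterminate product → 0, so the limit = 5.

Final answer: 5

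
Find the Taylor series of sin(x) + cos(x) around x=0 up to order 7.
-x^7/5040 - x^6/720 + x^5/120 + x^4/24 - x^3/6 - x^2/2 + x + 1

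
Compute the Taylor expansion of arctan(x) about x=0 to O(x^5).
-x^3/3 + x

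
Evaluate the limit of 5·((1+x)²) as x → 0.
Direct substitution at x = 0 gives 5.

Final answer: 5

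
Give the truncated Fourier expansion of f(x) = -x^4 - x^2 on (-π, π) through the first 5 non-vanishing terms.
(-44 + 8·π^2)·cos(x) + (2 - 2·π^2)·cos(2·x) + (-4/27 + 8·π^2/9)·cos(3·x) + (-π^2/2 - 1/16)·cos(4·x) - π^4/5 - π^2/3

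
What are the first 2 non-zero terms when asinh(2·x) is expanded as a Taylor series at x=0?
-4·x^3/3 + 2·x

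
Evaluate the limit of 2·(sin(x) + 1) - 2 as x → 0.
Direct substitution at x = 0 gives 0.

Final answer: 0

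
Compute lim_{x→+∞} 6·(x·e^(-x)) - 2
Evaluate the dominant behaviour as x → +∞; each term tends to a finite value or vanishes.
Limit = -2.

Final answer: -2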